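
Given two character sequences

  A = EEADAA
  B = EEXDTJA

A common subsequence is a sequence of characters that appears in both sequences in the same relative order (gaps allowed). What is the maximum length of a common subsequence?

Match E at A[1]=B[1], then E at A[2]=B[2], then D at A[4]=B[4], then A at A[6]=B[7] — 4 characters in the same relative order in both. dp[6][7] = 4 confirms this is the maximum.

4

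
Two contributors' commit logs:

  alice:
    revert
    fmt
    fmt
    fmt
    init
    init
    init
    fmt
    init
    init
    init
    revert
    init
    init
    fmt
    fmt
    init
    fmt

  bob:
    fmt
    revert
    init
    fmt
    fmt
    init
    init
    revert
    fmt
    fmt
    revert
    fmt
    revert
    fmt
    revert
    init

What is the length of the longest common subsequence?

Taking revert (alice #1, bob #2); then fmt (alice #3, bob #4); then fmt (alice #4, bob #5); then init (alice #5, bob #6); then init (alice #6, bob #7); then fmt (alice #8, bob #10); then revert (alice #12, bob #11); then fmt (alice #15, bob #12); then fmt (alice #16, bob #14); then init (alice #17, bob #16) gives a common subsequence of length 10, and the DP table's final entry dp[18][16] is also 10, so no common subsequence is longer.

10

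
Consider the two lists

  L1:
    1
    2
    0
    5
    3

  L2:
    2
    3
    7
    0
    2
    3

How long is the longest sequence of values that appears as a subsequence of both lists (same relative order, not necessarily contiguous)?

One common subsequence of length 3: 2 at L1[2]=L2[1], then 0 at L1[3]=L2[4], then 3 at L1[5]=L2[6]. dp[5][6] = 3 confirms this is the maximum.

3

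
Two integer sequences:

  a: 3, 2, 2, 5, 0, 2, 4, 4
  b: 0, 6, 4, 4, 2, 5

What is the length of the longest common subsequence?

3

Let dp[i][j] be the LCS length of the first i values of a and the first j values of b. dp[i][j] = dp[i-1][j-1]+1 when the i-th and j-th values match, else max(dp[i-1][j], dp[i][j-1]).
    ·  0  6  4  4  2  5
 ·  0  0  0  0  0  0  0
 3  0  0  0  0  0  0  0
 2  0  0  0  0  0  1  1
 2  0  0  0  0  0  1  1
 5  0  0  0  0  0  1  2
 0  0  1  1  1  1  1  2
 2  0  1  1  1  1  2  2
 4  0  1  1  2  2  2  2
 4  0  1  1  2  3  3  3
dp[8][6] = 3. One LCS (by backtracking along matches): 0, 4, 4.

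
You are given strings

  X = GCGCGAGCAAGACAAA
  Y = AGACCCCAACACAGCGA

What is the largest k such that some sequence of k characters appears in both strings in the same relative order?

10

Match G [1,2] → C [2,6] → C [4,7] → A [6,9] → C [8,10] → A [9,11] → A [10,13] → G [11,14] → C [13,15] → A [16,17] — 10 characters in the same relative order in both. Since dp[16][17] = 10, nothing longer is possible.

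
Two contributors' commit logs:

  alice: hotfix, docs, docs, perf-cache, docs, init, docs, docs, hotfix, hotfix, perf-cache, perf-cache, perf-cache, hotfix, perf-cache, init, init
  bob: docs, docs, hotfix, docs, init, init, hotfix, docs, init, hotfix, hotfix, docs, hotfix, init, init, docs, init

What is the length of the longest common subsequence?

10

One common subsequence of length 10: docs [2,1]; then docs [3,2]; then docs [5,4]; then init [6,6]; then docs [7,8]; then hotfix [9,10]; then hotfix [10,11]; then hotfix [14,13]; then init [16,15]; then init [17,17], and the DP table's final entry dp[17][17] is also 10, so no common subsequence is longer.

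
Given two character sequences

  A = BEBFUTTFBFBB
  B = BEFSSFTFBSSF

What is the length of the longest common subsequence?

7

Let dp[i][j] be the LCS length of the first i characters of A and the first j characters of B. dp[i][j] = dp[i-1][j-1]+1 when the i-th and j-th characters match, else max(dp[i-1][j], dp[i][j-1]).
    ·  B  E  F  S  S  F  T  F  B  S  S  F
 ·  0  0  0  0  0  0  0  0  0  0  0  0  0
 B  0  1  1  1  1  1  1  1  1  1  1  1  1
 E  0  1  2  2  2  2  2  2  2  2  2  2  2
 B  0  1  2  2  2  2  2  2  2  3  3  3  3
 F  0  1  2  3  3  3  3  3  3  3  3  3  4
 U  0  1  2  3  3  3  3  3  3  3  3  3  4
 T  0  1  2  3  3  3  3  4  4  4  4  4  4
 T  0  1  2  3  3  3  3  4  4  4  4  4  4
 F  0  1  2  3  3  3  4  4  5  5  5  5  5
 B  0  1  2  3  3  3  4  4  5  6  6  6  6
 F  0  1  2  3  3  3  4  4  5  6  6  6  7
 B  0  1  2  3  3  3  4  4  5  6  6  6  7
 B  0  1  2  3  3  3  4  4  5  6  6  6  7
dp[12][12] = 7. One LCS (by backtracking along matches): BEFTFBF.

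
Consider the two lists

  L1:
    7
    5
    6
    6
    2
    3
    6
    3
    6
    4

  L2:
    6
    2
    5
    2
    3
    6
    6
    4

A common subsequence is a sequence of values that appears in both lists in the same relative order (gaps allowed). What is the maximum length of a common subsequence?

Let dp[i][j] be the LCS length of the first i values of L1 and the first j values of L2. dp[i][j] = dp[i-1][j-1]+1 when the i-th and j-th values match, else max(dp[i-1][j], dp[i][j-1]).
    ·  6  2  5  2  3  6  6  4
 ·  0  0  0  0  0  0  0  0  0
 7  0  0  0  0  0  0  0  0  0
 5  0  0  0  1  1  1  1  1  1
 6  0  1  1  1  1  1  2  2  2
 6  0  1  1  1  1  1  2  3  3
 2  0  1  2  2  2  2  2  3  3
 3  0  1  2  2  2  3  3  3  3
 6  0  1  2  2  2  3  4  4  4
 3  0  1  2  2  2  3  4  4  4
 6  0  1  2  2  2  3  4  5  5
 4  0  1  2  2  2  3  4  5  6
dp[10][8] = 6. One LCS (by backtracking along matches): 5, 2, 3, 6, 6, 4.

6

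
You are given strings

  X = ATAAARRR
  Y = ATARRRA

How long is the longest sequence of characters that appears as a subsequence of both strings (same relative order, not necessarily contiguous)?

6

Let dp[i][j] be the LCS length of the first i characters of X and the first j characters of Y. dp[i][j] = dp[i-1][j-1]+1 when the i-th and j-th characters match, else max(dp[i-1][j], dp[i][j-1]).
    ·  A  T  A  R  R  R  A
 ·  0  0  0  0  0  0  0  0
 A  0  1  1  1  1  1  1  1
 T  0  1  2  2  2  2  2  2
 A  0  1  2  3  3  3  3  3
 A  0  1  2  3  3  3  3  4
 A  0  1  2  3  3  3  3  4
 R  0  1  2  3  4  4  4  4
 R  0  1  2  3  4  5  5  5
 R  0  1  2  3  4  5  6  6
dp[8][7] = 6. One LCS (by backtracking along matches): ATARRR.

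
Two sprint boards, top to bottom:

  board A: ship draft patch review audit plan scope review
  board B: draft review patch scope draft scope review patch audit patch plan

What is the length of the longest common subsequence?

5

One common subsequence of length 5: draft at board A[2]=board B[1], then patch at board A[3]=board B[3], then review at board A[4]=board B[7], then audit at board A[5]=board B[9], then plan at board A[6]=board B[11]. dp[8][11] = 5 confirms this is the maximum.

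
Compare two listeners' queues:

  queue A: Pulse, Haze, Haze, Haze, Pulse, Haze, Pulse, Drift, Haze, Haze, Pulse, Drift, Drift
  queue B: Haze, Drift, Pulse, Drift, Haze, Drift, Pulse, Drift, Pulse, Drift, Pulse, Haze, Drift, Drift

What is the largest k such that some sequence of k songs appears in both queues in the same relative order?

One common subsequence of length 8: Pulse (queue A #1, queue B #3) → Haze (queue A #2, queue B #5) → Pulse (queue A #5, queue B #7) → Pulse (queue A #7, queue B #9) → Drift (queue A #8, queue B #10) → Haze (queue A #10, queue B #12) → Drift (queue A #12, queue B #13) → Drift (queue A #13, queue B #14). dp[13][14] = 8 confirms this is the maximum.

8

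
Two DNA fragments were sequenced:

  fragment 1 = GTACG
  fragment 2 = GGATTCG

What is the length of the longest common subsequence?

4

Let dp[i][j] be the LCS length of the first i bases of fragment 1 and the first j bases of fragment 2. dp[i][j] = dp[i-1][j-1]+1 when the i-th and j-th bases match, else max(dp[i-1][j], dp[i][j-1]).
    ·  G  G  A  T  T  C  G
 ·  0  0  0  0  0  0  0  0
 G  0  1  1  1  1  1  1  1
 T  0  1  1  1  2  2  2  2
 A  0  1  1  2  2  2  2  2
 C  0  1  1  2  2  2  3  3
 G  0  1  2  2  2  2  3  4
dp[5][7] = 4. One LCS (by backtracking along matches): GTCG.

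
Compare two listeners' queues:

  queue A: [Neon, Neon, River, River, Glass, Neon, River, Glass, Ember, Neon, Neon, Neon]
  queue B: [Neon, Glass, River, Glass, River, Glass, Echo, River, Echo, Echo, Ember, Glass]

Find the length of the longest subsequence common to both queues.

6

Taking Neon [1,1]; then River [3,3]; then River [4,5]; then Glass [5,6]; then River [7,8]; then Glass [8,12] gives a common subsequence of length 6. The LCS DP gives dp[12][12] = 6, so this is optimal.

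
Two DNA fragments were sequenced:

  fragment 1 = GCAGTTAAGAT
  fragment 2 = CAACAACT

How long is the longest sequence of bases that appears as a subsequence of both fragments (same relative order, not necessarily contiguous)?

6

Let dp[i][j] be the LCS length of the first i bases of fragment 1 and the first j bases of fragment 2. dp[i][j] = dp[i-1][j-1]+1 when the i-th and j-th bases match, else max(dp[i-1][j], dp[i][j-1]).
    ·  C  A  A  C  A  A  C  T
 ·  0  0  0  0  0  0  0  0  0
 G  0  0  0  0  0  0  0  0  0
 C  0  1  1  1  1  1  1  1  1
 A  0  1  2  2  2  2  2  2  2
 G  0  1  2  2  2  2  2  2  2
 T  0  1  2  2  2  2  2  2  3
 T  0  1  2  2  2  2  2  2  3
 A  0  1  2  3  3  3  3  3  3
 A  0  1  2  3  3  4  4  4  4
 G  0  1  2  3  3  4  4  4  4
 A  0  1  2  3  3  4  5  5  5
 T  0  1  2  3  3  4  5  5  6
dp[11][8] = 6. One LCS (by backtracking along matches): CAAAAT.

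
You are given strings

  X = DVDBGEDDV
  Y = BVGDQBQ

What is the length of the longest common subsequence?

3

Match V at X[2]=Y[2]; then D at X[3]=Y[4]; then B at X[4]=Y[6] — 3 characters in the same relative order in both, and the DP table's final entry dp[9][7] is also 3, so no common subsequence is longer.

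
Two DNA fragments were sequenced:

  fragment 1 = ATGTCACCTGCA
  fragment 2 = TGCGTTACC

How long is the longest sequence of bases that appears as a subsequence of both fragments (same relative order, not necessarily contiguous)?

Pick T (fragment 1 #2, fragment 2 #1), then G (fragment 1 #3, fragment 2 #4), then T (fragment 1 #4, fragment 2 #6), then A (fragment 1 #6, fragment 2 #7), then C (fragment 1 #8, fragment 2 #8), then C (fragment 1 #11, fragment 2 #9); all 6 bases appear in both, in order. The LCS DP gives dp[12][9] = 6, so this is optimal.

6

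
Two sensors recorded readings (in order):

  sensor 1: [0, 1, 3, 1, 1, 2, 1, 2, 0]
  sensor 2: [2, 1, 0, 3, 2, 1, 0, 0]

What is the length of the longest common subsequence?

5

Taking 0 (sensor 1 #1, sensor 2 #3), 3 (sensor 1 #3, sensor 2 #4), 2 (sensor 1 #6, sensor 2 #5), 1 (sensor 1 #7, sensor 2 #6), 0 (sensor 1 #9, sensor 2 #8) gives a common subsequence of length 5, and the DP table's final entry dp[9][8] is also 5, so no common subsequence is longer.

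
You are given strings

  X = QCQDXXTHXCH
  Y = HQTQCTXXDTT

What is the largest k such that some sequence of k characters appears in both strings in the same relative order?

Pick Q [1,4]; then C [2,5]; then X [5,7]; then X [6,8]; then T [7,11]; all 5 characters appear in both, in order. Since dp[11][11] = 5, nothing longer is possible.

5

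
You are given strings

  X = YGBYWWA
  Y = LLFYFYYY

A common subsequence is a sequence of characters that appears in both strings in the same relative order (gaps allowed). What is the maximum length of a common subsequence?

2

Pick Y at X[1]=Y[7], then Y at X[4]=Y[8]; all 2 characters appear in both, in order. The LCS DP gives dp[7][8] = 2, so this is optimal.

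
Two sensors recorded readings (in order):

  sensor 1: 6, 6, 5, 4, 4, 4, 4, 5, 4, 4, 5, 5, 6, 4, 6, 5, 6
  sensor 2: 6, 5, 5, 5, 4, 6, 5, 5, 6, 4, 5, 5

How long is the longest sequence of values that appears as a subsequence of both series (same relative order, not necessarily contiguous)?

9

Match 6 (sensor 1 #1, sensor 2 #1); then 5 (sensor 1 #3, sensor 2 #3); then 5 (sensor 1 #8, sensor 2 #4); then 4 (sensor 1 #9, sensor 2 #5); then 5 (sensor 1 #11, sensor 2 #7); then 5 (sensor 1 #12, sensor 2 #8); then 6 (sensor 1 #13, sensor 2 #9); then 4 (sensor 1 #14, sensor 2 #10); then 5 (sensor 1 #16, sensor 2 #12) — 9 values in the same relative order in both, and the DP table's final entry dp[17][12] is also 9, so no common subsequence is longer.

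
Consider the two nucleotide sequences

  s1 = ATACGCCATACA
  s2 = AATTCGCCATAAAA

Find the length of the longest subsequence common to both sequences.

Taking A (s1 #1, s2 #2); then T (s1 #2, s2 #4); then C (s1 #4, s2 #5); then G (s1 #5, s2 #6); then C (s1 #6, s2 #7); then C (s1 #7, s2 #8); then A (s1 #8, s2 #9); then T (s1 #9, s2 #10); then A (s1 #10, s2 #13); then A (s1 #12, s2 #14) gives a common subsequence of length 10. Since dp[12][14] = 10, nothing longer is possible.

10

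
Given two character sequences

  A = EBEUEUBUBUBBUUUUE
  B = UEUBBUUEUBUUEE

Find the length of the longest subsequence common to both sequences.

Pick U [4,1], E [5,2], U [6,3], B [7,4], B [9,5], U [10,6], U [13,7], U [14,9], U [15,11], U [16,12], E [17,14]; all 11 characters appear in both, in order. dp[17][14] = 11 confirms this is the maximum.

11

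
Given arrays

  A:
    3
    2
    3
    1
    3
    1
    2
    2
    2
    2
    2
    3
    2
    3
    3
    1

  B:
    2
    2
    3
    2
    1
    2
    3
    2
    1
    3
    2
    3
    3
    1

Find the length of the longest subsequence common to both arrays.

10

Taking 3 (A #1, B #3), 2 (A #2, B #4), 1 (A #4, B #5), 3 (A #5, B #7), 1 (A #6, B #9), 3 (A #12, B #10), 2 (A #13, B #11), 3 (A #14, B #12), 3 (A #15, B #13), 1 (A #16, B #14) gives a common subsequence of length 10. dp[16][14] = 10 confirms this is the maximum.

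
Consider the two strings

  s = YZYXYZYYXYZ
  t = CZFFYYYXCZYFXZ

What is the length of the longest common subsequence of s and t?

7

One common subsequence of length 7: Y [1,6], then Y [3,7], then X [4,8], then Z [6,10], then Y [7,11], then X [9,13], then Z [11,14]. Since dp[11][14] = 7, nothing longer is possible.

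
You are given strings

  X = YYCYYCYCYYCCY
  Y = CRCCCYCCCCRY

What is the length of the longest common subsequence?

Pick C at X[3]=Y[5]; then Y at X[5]=Y[6]; then C at X[6]=Y[7]; then C at X[8]=Y[8]; then C at X[11]=Y[9]; then C at X[12]=Y[10]; then Y at X[13]=Y[12]; all 7 characters appear in both, in order. dp[13][12] = 7 confirms this is the maximum.

7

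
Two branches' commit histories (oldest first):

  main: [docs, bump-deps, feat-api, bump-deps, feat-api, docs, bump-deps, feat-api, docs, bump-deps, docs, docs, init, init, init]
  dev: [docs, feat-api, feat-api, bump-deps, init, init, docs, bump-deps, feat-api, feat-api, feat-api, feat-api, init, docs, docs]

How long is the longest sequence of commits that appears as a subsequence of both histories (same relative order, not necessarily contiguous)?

8

Pick docs at main[1]=dev[1]; then feat-api at main[3]=dev[3]; then bump-deps at main[4]=dev[4]; then docs at main[6]=dev[7]; then bump-deps at main[7]=dev[8]; then feat-api at main[8]=dev[12]; then docs at main[11]=dev[14]; then docs at main[12]=dev[15]; all 8 commits appear in both, in order, and the DP table's final entry dp[15][15] is also 8, so no common subsequence is longer.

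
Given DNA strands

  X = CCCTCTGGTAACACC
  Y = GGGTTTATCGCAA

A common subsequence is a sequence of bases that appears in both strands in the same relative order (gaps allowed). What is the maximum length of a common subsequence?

One common subsequence of length 6: T [4,4]; then T [6,5]; then T [9,6]; then A [10,7]; then A [11,12]; then A [13,13]. dp[15][13] = 6 confirms this is the maximum.

6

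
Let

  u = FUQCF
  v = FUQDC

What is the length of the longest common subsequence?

4

Pick F (u #1, v #1) → U (u #2, v #2) → Q (u #3, v #3) → C (u #4, v #5); all 4 characters appear in both, in order, and the DP table's final entry dp[5][5] is also 4, so no common subsequence is longer.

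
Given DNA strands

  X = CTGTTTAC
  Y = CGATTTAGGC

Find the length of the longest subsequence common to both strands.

Let dp[i][j] be the LCS length of the first i bases of X and the first j bases of Y. dp[i][j] = dp[i-1][j-1]+1 when the i-th and j-th bases match, else max(dp[i-1][j], dp[i][j-1]).
    ·  C  G  A  T  T  T  A  G  G  C
 ·  0  0  0  0  0  0  0  0  0  0  0
 C  0  1  1  1  1  1  1  1  1  1  1
 T  0  1  1  1  2  2  2  2  2  2  2
 G  0  1  2  2  2  2  2  2  3  3  3
 T  0  1  2  2  3  3  3  3  3  3  3
 T  0  1  2  2  3  4  4  4  4  4  4
 T  0  1  2  2  3  4  5  5  5  5  5
 A  0  1  2  3  3  4  5  6  6  6  6
 C  0  1  2  3  3  4  5  6  6  6  7
dp[8][10] = 7. One LCS (by backtracking along matches): CGTTTAC.

7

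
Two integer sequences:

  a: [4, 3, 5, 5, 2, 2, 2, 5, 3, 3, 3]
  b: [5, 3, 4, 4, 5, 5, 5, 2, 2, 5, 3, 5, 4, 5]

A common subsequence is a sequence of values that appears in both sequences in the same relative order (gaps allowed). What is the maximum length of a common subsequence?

7

Match 4 (a #1, b #4) → 5 (a #3, b #6) → 5 (a #4, b #7) → 2 (a #6, b #8) → 2 (a #7, b #9) → 5 (a #8, b #10) → 3 (a #9, b #11) — 7 values in the same relative order in both, and the DP table's final entry dp[11][14] is also 7, so no common subsequence is longer.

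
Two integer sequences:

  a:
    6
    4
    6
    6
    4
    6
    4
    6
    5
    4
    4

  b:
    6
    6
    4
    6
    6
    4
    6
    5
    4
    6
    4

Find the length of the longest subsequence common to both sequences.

Taking 6 at a[1]=b[2]; then 4 at a[2]=b[3]; then 6 at a[3]=b[4]; then 6 at a[4]=b[5]; then 4 at a[5]=b[6]; then 6 at a[6]=b[7]; then 4 at a[7]=b[9]; then 6 at a[8]=b[10]; then 4 at a[11]=b[11] gives a common subsequence of length 9. dp[11][11] = 9 confirms this is the maximum.

9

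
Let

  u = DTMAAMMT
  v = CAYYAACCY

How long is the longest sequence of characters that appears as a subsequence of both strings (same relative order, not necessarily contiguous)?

Let dp[i][j] be the LCS length of the first i characters of u and the first j characters of v. dp[i][j] = dp[i-1][j-1]+1 when the i-th and j-th characters match, else max(dp[i-1][j], dp[i][j-1]).
    ·  C  A  Y  Y  A  A  C  C  Y
 ·  0  0  0  0  0  0  0  0  0  0
 D  0  0  0  0  0  0  0  0  0  0
 T  0  0  0  0  0  0  0  0  0  0
 M  0  0  0  0  0  0  0  0  0  0
 A  0  0  1  1  1  1  1  1  1  1
 A  0  0  1  1  1  2  2  2  2  2
 M  0  0  1  1  1  2  2  2  2  2
 M  0  0  1  1  1  2  2  2  2  2
 T  0  0  1  1  1  2  2  2  2  2
dp[8][9] = 2. One LCS (by backtracking along matches): AA.

2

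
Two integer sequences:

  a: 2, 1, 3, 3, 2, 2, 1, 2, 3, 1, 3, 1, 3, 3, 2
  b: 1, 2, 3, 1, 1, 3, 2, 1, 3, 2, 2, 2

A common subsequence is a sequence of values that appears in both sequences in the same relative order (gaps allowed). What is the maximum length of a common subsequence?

One common subsequence of length 8: 2 (a #1, b #2), then 3 (a #4, b #3), then 1 (a #7, b #4), then 1 (a #10, b #5), then 3 (a #11, b #6), then 1 (a #12, b #8), then 3 (a #13, b #9), then 2 (a #15, b #12). The LCS DP gives dp[15][12] = 8, so this is optimal.

8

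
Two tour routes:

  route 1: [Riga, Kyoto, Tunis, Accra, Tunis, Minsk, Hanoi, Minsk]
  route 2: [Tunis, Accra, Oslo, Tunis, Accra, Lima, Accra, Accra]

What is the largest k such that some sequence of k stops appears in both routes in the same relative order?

One common subsequence of length 3: Tunis [3,1] → Accra [4,2] → Tunis [5,4]. The LCS DP gives dp[8][8] = 3, so this is optimal.

3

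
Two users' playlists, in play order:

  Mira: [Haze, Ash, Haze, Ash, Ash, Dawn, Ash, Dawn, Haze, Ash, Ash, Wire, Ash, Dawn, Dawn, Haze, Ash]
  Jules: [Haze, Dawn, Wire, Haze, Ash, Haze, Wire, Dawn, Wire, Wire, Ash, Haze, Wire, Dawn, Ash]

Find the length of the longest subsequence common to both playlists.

Pick Haze [1,4], Ash [2,5], Haze [3,6], Dawn [6,8], Ash [7,11], Haze [9,12], Wire [12,13], Dawn [15,14], Ash [17,15]; all 9 songs appear in both, in order. The LCS DP gives dp[17][15] = 9, so this is optimal.

9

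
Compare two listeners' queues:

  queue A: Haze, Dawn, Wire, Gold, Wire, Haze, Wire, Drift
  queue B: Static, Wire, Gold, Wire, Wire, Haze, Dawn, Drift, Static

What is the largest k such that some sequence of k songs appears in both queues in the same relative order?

Match Wire [3,2] → Gold [4,3] → Wire [5,5] → Haze [6,6] → Drift [8,8] — 5 songs in the same relative order in both. Since dp[8][9] = 5, nothing longer is possible.

5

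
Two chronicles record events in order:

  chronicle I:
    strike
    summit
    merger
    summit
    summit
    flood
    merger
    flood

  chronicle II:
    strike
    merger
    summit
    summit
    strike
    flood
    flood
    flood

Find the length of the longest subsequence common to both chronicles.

6

One common subsequence of length 6: strike at chronicle I[1]=chronicle II[1]; then merger at chronicle I[3]=chronicle II[2]; then summit at chronicle I[4]=chronicle II[3]; then summit at chronicle I[5]=chronicle II[4]; then flood at chronicle I[6]=chronicle II[7]; then flood at chronicle I[8]=chronicle II[8]. dp[8][8] = 6 confirms this is the maximum.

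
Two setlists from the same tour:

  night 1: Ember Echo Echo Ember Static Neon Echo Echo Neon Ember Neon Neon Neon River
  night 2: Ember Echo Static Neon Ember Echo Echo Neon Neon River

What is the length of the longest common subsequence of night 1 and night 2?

9

One common subsequence of length 9: Ember at night 1[1]=night 2[1], Echo at night 1[3]=night 2[2], Static at night 1[5]=night 2[3], Neon at night 1[6]=night 2[4], Echo at night 1[7]=night 2[6], Echo at night 1[8]=night 2[7], Neon at night 1[12]=night 2[8], Neon at night 1[13]=night 2[9], River at night 1[14]=night 2[10]. Since dp[14][10] = 9, nothing longer is possible.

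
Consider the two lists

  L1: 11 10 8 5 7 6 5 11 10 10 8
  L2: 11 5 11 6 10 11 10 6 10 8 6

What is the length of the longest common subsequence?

Let dp[i][j] be the LCS length of the first i values of L1 and the first j values of L2. dp[i][j] = dp[i-1][j-1]+1 when the i-th and j-th values match, else max(dp[i-1][j], dp[i][j-1]).
    · 11  5 11  6 10 11 10  6 10  8  6
 ·  0  0  0  0  0  0  0  0  0  0  0  0
11  0  1  1  1  1  1  1  1  1  1  1  1
10  0  1  1  1  1  2  2  2  2  2  2  2
 8  0  1  1  1  1  2  2  2  2  2  3  3
 5  0  1  2  2  2  2  2  2  2  2  3  3
 7  0  1  2  2  2  2  2  2  2  2  3  3
 6  0  1  2  2  3  3  3  3  3  3  3  4
 5  0  1  2  2  3  3  3  3  3  3  3  4
11  0  1  2  3  3  3  4  4  4  4  4  4
10  0  1  2  3  3  4  4  5  5  5  5  5
10  0  1  2  3  3  4  4  5  5  6  6  6
 8  0  1  2  3  3  4  4  5  5  6  7  7
dp[11][11] = 7. One LCS (by backtracking along matches): 11, 5, 6, 11, 10, 10, 8.

7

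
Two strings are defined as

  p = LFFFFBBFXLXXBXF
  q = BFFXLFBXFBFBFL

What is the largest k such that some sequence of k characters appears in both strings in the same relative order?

8

Match F [2,2], then F [3,3], then F [4,6], then F [5,9], then B [6,10], then B [7,12], then F [8,13], then L [10,14] — 8 characters in the same relative order in both. Since dp[15][14] = 8, nothing longer is possible.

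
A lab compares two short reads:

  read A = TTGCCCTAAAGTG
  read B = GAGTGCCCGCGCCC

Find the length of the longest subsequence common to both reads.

Pick T [2,4], G [3,5], C [4,6], C [5,7], C [6,8], G [11,9], G [13,11]; all 7 bases appear in both, in order. The LCS DP gives dp[13][14] = 7, so this is optimal.

7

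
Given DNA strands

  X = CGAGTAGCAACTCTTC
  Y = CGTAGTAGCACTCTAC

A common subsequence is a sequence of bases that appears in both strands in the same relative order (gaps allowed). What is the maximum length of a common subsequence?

14

Match C [1,1], G [2,2], A [3,4], G [4,5], T [5,6], A [6,7], G [7,8], C [8,9], A [10,10], C [11,11], T [12,12], C [13,13], T [14,14], C [16,16] — 14 bases in the same relative order in both. dp[16][16] = 14 confirms this is the maximum.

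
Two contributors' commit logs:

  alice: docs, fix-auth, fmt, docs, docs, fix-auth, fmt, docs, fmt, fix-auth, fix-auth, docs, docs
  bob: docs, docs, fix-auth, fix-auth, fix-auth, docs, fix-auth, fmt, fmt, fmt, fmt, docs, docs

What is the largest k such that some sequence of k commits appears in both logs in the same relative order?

8

Taking docs at alice[1]=bob[2], fix-auth at alice[2]=bob[5], docs at alice[5]=bob[6], fix-auth at alice[6]=bob[7], fmt at alice[7]=bob[10], fmt at alice[9]=bob[11], docs at alice[12]=bob[12], docs at alice[13]=bob[13] gives a common subsequence of length 8. dp[13][13] = 8 confirms this is the maximum.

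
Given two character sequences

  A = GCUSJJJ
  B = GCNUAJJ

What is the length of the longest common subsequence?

Let dp[i][j] be the LCS length of the first i characters of A and the first j characters of B. dp[i][j] = dp[i-1][j-1]+1 when the i-th and j-th characters match, else max(dp[i-1][j], dp[i][j-1]).
    ·  G  C  N  U  A  J  J
 ·  0  0  0  0  0  0  0  0
 G  0  1  1  1  1  1  1  1
 C  0  1  2  2  2  2  2  2
 U  0  1  2  2  3  3  3  3
 S  0  1  2  2  3  3  3  3
 J  0  1  2  2  3  3  4  4
 J  0  1  2  2  3  3  4  5
 J  0  1  2  2  3  3  4  5
dp[7][7] = 5. One LCS (by backtracking along matches): GCUJJ.

5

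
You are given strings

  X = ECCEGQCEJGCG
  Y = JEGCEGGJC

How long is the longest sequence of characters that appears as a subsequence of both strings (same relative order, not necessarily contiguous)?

One common subsequence of length 6: E at X[1]=Y[2], then C at X[3]=Y[4], then E at X[4]=Y[5], then G at X[5]=Y[7], then J at X[9]=Y[8], then C at X[11]=Y[9]. The LCS DP gives dp[12][9] = 6, so this is optimal.

6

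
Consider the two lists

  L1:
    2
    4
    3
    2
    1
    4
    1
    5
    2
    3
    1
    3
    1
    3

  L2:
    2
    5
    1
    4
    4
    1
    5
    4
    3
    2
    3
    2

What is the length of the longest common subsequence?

One common subsequence of length 7: 2 at L1[1]=L2[1]; then 4 at L1[2]=L2[4]; then 4 at L1[6]=L2[5]; then 1 at L1[7]=L2[6]; then 5 at L1[8]=L2[7]; then 2 at L1[9]=L2[10]; then 3 at L1[10]=L2[11]. The LCS DP gives dp[14][12] = 7, so this is optimal.

7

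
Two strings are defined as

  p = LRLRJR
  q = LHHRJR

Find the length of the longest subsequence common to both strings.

Taking L [1,1], then R [4,4], then J [5,5], then R [6,6] gives a common subsequence of length 4. The LCS DP gives dp[6][6] = 4, so this is optimal.

4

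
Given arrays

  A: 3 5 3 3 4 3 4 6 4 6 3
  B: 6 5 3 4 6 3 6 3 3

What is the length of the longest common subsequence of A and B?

Taking 5 at A[2]=B[2]; then 3 at A[4]=B[3]; then 4 at A[5]=B[4]; then 3 at A[6]=B[6]; then 6 at A[8]=B[7]; then 3 at A[11]=B[9] gives a common subsequence of length 6. The LCS DP gives dp[11][9] = 6, so this is optimal.

6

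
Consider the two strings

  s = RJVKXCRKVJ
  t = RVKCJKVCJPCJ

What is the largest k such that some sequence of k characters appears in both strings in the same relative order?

Let dp[i][j] be the LCS length of the first i characters of s and the first j characters of t. dp[i][j] = dp[i-1][j-1]+1 when the i-th and j-th characters match, else max(dp[i-1][j], dp[i][j-1]).
    ·  R  V  K  C  J  K  V  C  J  P  C  J
 ·  0  0  0  0  0  0  0  0  0  0  0  0  0
 R  0  1  1  1  1  1  1  1  1  1  1  1  1
 J  0  1  1  1  1  2  2  2  2  2  2  2  2
 V  0  1  2  2  2  2  2  3  3  3  3  3  3
 K  0  1  2  3  3  3  3  3  3  3  3  3  3
 X  0  1  2  3  3  3  3  3  3  3  3  3  3
 C  0  1  2  3  4  4  4  4  4  4  4  4  4
 R  0  1  2  3  4  4  4  4  4  4  4  4  4
 K  0  1  2  3  4  4  5  5  5  5  5  5  5
 V  0  1  2  3  4  4  5  6  6  6  6  6  6
 J  0  1  2  3  4  5  5  6  6  7  7  7  7
dp[10][12] = 7. One LCS (by backtracking along matches): RVKCKVJ.

7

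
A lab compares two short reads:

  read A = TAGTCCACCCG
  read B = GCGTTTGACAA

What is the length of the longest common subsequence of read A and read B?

One common subsequence of length 4: T [1,6], A [2,8], C [5,9], A [7,11]. Since dp[11][11] = 4, nothing longer is possible.

4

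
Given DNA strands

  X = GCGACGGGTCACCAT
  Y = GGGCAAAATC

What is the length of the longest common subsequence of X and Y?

7

Match G [6,1] → G [7,2] → G [8,3] → C [10,4] → A [11,7] → A [14,8] → T [15,9] — 7 bases in the same relative order in both, and the DP table's final entry dp[15][10] is also 7, so no common subsequence is longer.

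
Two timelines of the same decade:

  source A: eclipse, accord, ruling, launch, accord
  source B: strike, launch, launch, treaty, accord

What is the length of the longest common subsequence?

2

Match launch [4,3], accord [5,5] — 2 events in the same relative order in both. dp[5][5] = 2 confirms this is the maximum.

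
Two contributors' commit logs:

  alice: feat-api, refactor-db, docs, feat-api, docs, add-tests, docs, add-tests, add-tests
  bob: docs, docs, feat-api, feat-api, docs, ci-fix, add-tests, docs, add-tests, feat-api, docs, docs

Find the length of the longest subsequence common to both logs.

6

Match feat-api (alice #1, bob #3); then feat-api (alice #4, bob #4); then docs (alice #5, bob #5); then add-tests (alice #6, bob #7); then docs (alice #7, bob #8); then add-tests (alice #8, bob #9) — 6 commits in the same relative order in both. dp[9][12] = 6 confirms this is the maximum.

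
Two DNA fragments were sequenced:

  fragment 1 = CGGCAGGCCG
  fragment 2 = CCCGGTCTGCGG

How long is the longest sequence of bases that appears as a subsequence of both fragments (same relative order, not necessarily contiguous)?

7

Let dp[i][j] be the LCS length of the first i bases of fragment 1 and the first j bases of fragment 2. dp[i][j] = dp[i-1][j-1]+1 when the i-th and j-th bases match, else max(dp[i-1][j], dp[i][j-1]).
    ·  C  C  C  G  G  T  C  T  G  C  G  G
 ·  0  0  0  0  0  0  0  0  0  0  0  0  0
 C  0  1  1  1  1  1  1  1  1  1  1  1  1
 G  0  1  1  1  2  2  2  2  2  2  2  2  2
 G  0  1  1  1  2  3  3  3  3  3  3  3  3
 C  0  1  2  2  2  3  3  4  4  4  4  4  4
 A  0  1  2  2  2  3  3  4  4  4  4  4  4
 G  0  1  2  2  3  3  3  4  4  5  5  5  5
 G  0  1  2  2  3  4  4  4  4  5  5  6  6
 C  0  1  2  3  3  4  4  5  5  5  6  6  6
 C  0  1  2  3  3  4  4  5  5  5  6  6  6
 G  0  1  2  3  4  4  4  5  5  6  6  7  7
dp[10][12] = 7. One LCS (by backtracking along matches): CGGCGGG.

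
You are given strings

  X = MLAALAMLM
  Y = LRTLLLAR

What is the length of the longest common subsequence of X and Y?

Let dp[i][j] be the LCS length of the first i characters of X and the first j characters of Y. dp[i][j] = dp[i-1][j-1]+1 when the i-th and j-th characters match, else max(dp[i-1][j], dp[i][j-1]).
    ·  L  R  T  L  L  L  A  R
 ·  0  0  0  0  0  0  0  0  0
 M  0  0  0  0  0  0  0  0  0
 L  0  1  1  1  1  1  1  1  1
 A  0  1  1  1  1  1  1  2  2
 A  0  1  1  1  1  1  1  2  2
 L  0  1  1  1  2  2  2  2  2
 A  0  1  1  1  2  2  2  3  3
 M  0  1  1  1  2  2  2  3  3
 L  0  1  1  1  2  3  3  3  3
 M  0  1  1  1  2  3  3  3  3
dp[9][8] = 3. One LCS (by backtracking along matches): LLA.

3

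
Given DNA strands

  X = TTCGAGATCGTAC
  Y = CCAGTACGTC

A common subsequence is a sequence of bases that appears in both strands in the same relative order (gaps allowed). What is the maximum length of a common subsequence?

Pick C at X[3]=Y[2], then A at X[5]=Y[3], then G at X[6]=Y[4], then A at X[7]=Y[6], then C at X[9]=Y[7], then G at X[10]=Y[8], then T at X[11]=Y[9], then C at X[13]=Y[10]; all 8 bases appear in both, in order. The LCS DP gives dp[13][10] = 8, so this is optimal.

8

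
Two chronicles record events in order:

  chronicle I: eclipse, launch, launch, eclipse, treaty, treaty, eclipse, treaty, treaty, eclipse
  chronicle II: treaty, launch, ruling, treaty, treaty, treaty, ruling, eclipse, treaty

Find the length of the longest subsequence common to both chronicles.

5

One common subsequence of length 5: launch [2,2], then treaty [5,5], then treaty [6,6], then eclipse [7,8], then treaty [9,9]. Since dp[10][9] = 5, nothing longer is possible.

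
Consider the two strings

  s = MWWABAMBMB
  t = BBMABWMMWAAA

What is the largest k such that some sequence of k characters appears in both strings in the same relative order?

5

Let dp[i][j] be the LCS length of the first i characters of s and the first j characters of t. dp[i][j] = dp[i-1][j-1]+1 when the i-th and j-th characters match, else max(dp[i-1][j], dp[i][j-1]).
    ·  B  B  M  A  B  W  M  M  W  A  A  A
 ·  0  0  0  0  0  0  0  0  0  0  0  0  0
 M  0  0  0  1  1  1  1  1  1  1  1  1  1
 W  0  0  0  1  1  1  2  2  2  2  2  2  2
 W  0  0  0  1  1  1  2  2  2  3  3  3  3
 A  0  0  0  1  2  2  2  2  2  3  4  4  4
 B  0  1  1  1  2  3  3  3  3  3  4  4  4
 A  0  1  1  1  2  3  3  3  3  3  4  5  5
 M  0  1  1  2  2  3  3  4  4  4  4  5  5
 B  0  1  2  2  2  3  3  4  4  4  4  5  5
 M  0  1  2  3  3  3  3  4  5  5  5  5  5
 B  0  1  2  3  3  4  4  4  5  5  5  5  5
dp[10][12] = 5. One LCS (by backtracking along matches): MWWAA.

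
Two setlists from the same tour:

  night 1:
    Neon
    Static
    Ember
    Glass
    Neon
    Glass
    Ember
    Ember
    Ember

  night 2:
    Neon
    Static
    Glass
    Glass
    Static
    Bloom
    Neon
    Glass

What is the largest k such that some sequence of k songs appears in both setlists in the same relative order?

Pick Neon at night 1[1]=night 2[1], then Static at night 1[2]=night 2[2], then Glass at night 1[4]=night 2[4], then Neon at night 1[5]=night 2[7], then Glass at night 1[6]=night 2[8]; all 5 songs appear in both, in order, and the DP table's final entry dp[9][8] is also 5, so no common subsequence is longer.

5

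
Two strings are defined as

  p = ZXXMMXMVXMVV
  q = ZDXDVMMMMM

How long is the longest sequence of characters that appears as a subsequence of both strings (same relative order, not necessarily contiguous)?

6

One common subsequence of length 6: Z at p[1]=q[1]; then X at p[2]=q[3]; then M at p[4]=q[7]; then M at p[5]=q[8]; then M at p[7]=q[9]; then M at p[10]=q[10]. The LCS DP gives dp[12][10] = 6, so this is optimal.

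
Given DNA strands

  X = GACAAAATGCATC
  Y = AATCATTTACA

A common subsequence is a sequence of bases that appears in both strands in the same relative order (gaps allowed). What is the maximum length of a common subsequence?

Match A at X[6]=Y[1], then A at X[7]=Y[2], then T at X[8]=Y[3], then C at X[10]=Y[4], then A at X[11]=Y[5], then T at X[12]=Y[8], then C at X[13]=Y[10] — 7 bases in the same relative order in both. dp[13][11] = 7 confirms this is the maximum.

7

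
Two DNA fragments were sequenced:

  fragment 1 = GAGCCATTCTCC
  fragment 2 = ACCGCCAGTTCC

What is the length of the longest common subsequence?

9

Let dp[i][j] be the LCS length of the first i bases of fragment 1 and the first j bases of fragment 2. dp[i][j] = dp[i-1][j-1]+1 when the i-th and j-th bases match, else max(dp[i-1][j], dp[i][j-1]).
    ·  A  C  C  G  C  C  A  G  T  T  C  C
 ·  0  0  0  0  0  0  0  0  0  0  0  0  0
 G  0  0  0  0  1  1  1  1  1  1  1  1  1
 A  0  1  1  1  1  1  1  2  2  2  2  2  2
 G  0  1  1  1  2  2  2  2  3  3  3  3  3
 C  0  1  2  2  2  3  3  3  3  3  3  4  4
 C  0  1  2  3  3  3  4  4  4  4  4  4  5
 A  0  1  2  3  3  3  4  5  5  5  5  5  5
 T  0  1  2  3  3  3  4  5  5  6  6  6  6
 T  0  1  2  3  3  3  4  5  5  6  7  7  7
 C  0  1  2  3  3  4  4  5  5  6  7  8  8
 T  0  1  2  3  3  4  4  5  5  6  7  8  8
 C  0  1  2  3  3  4  5  5  5  6  7  8  9
 C  0  1  2  3  3  4  5  5  5  6  7  8  9
dp[12][12] = 9. One LCS (by backtracking along matches): AGCCATTCC.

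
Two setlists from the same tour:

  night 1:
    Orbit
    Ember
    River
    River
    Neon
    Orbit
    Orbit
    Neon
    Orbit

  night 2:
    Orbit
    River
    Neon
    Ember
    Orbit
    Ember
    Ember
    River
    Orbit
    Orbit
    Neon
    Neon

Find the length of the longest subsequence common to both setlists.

Taking Orbit at night 1[1]=night 2[5], then Ember at night 1[2]=night 2[7], then River at night 1[4]=night 2[8], then Orbit at night 1[6]=night 2[9], then Orbit at night 1[7]=night 2[10], then Neon at night 1[8]=night 2[12] gives a common subsequence of length 6, and the DP table's final entry dp[9][12] is also 6, so no common subsequence is longer.

6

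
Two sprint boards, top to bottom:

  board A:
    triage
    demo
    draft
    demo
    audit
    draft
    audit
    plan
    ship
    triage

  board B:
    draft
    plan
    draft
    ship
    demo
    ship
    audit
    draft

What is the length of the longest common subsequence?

One common subsequence of length 4: draft (board A #3, board B #3), then demo (board A #4, board B #5), then audit (board A #5, board B #7), then draft (board A #6, board B #8). The LCS DP gives dp[10][8] = 4, so this is optimal.

4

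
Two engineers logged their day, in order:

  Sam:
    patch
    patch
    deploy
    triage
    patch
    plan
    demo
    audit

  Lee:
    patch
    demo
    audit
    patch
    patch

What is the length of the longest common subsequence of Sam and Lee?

3

Match patch [1,1], then patch [2,4], then patch [5,5] — 3 tasks in the same relative order in both. dp[8][5] = 3 confirms this is the maximum.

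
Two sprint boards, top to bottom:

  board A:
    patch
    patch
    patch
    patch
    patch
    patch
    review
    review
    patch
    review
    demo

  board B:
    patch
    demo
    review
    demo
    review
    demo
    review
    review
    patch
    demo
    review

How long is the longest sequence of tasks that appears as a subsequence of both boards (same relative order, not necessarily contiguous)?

5

Match patch [1,1] → review [7,7] → review [8,8] → patch [9,9] → review [10,11] — 5 tasks in the same relative order in both. Since dp[11][11] = 5, nothing longer is possible.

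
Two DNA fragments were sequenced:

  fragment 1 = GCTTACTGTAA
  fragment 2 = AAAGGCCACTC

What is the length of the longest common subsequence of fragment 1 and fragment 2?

5

Let dp[i][j] be the LCS length of the first i bases of fragment 1 and the first j bases of fragment 2. dp[i][j] = dp[i-1][j-1]+1 when the i-th and j-th bases match, else max(dp[i-1][j], dp[i][j-1]).
    ·  A  A  A  G  G  C  C  A  C  T  C
 ·  0  0  0  0  0  0  0  0  0  0  0  0
 G  0  0  0  0  1  1  1  1  1  1  1  1
 C  0  0  0  0  1  1  2  2  2  2  2  2
 T  0  0  0  0  1  1  2  2  2  2  3  3
 T  0  0  0  0  1  1  2  2  2  2  3  3
 A  0  1  1  1  1  1  2  2  3  3  3  3
 C  0  1  1  1  1  1  2  3  3  4  4  4
 T  0  1  1  1  1  1  2  3  3  4  5  5
 G  0  1  1  1  2  2  2  3  3  4  5  5
 T  0  1  1  1  2  2  2  3  3  4  5  5
 A  0  1  2  2  2  2  2  3  4  4  5  5
 A  0  1  2  3  3  3  3  3  4  4  5  5
dp[11][11] = 5. One LCS (by backtracking along matches): GCACT.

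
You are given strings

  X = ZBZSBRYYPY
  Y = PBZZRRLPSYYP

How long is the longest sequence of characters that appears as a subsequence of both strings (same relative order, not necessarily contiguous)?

One common subsequence of length 6: Z (X #1, Y #3), then Z (X #3, Y #4), then S (X #4, Y #9), then Y (X #7, Y #10), then Y (X #8, Y #11), then P (X #9, Y #12). dp[10][12] = 6 confirms this is the maximum.

6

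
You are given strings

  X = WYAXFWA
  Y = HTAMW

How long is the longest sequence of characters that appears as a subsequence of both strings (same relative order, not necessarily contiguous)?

Let dp[i][j] be the LCS length of the first i characters of X and the first j characters of Y. dp[i][j] = dp[i-1][j-1]+1 when the i-th and j-th characters match, else max(dp[i-1][j], dp[i][j-1]).
    ·  H  T  A  M  W
 ·  0  0  0  0  0  0
 W  0  0  0  0  0  1
 Y  0  0  0  0  0  1
 A  0  0  0  1  1  1
 X  0  0  0  1  1  1
 F  0  0  0  1  1  1
 W  0  0  0  1  1  2
 A  0  0  0  1  1  2
dp[7][5] = 2. One LCS (by backtracking along matches): AW.

2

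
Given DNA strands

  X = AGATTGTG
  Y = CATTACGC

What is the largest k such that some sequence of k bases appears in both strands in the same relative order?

Pick A (X #3, Y #2), T (X #4, Y #3), T (X #5, Y #4), G (X #6, Y #7); all 4 bases appear in both, in order. The LCS DP gives dp[8][8] = 4, so this is optimal.

4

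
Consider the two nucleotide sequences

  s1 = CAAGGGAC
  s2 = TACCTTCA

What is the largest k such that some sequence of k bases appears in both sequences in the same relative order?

Taking C at s1[1]=s2[7]; then A at s1[7]=s2[8] gives a common subsequence of length 2. dp[8][8] = 2 confirms this is the maximum.

2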